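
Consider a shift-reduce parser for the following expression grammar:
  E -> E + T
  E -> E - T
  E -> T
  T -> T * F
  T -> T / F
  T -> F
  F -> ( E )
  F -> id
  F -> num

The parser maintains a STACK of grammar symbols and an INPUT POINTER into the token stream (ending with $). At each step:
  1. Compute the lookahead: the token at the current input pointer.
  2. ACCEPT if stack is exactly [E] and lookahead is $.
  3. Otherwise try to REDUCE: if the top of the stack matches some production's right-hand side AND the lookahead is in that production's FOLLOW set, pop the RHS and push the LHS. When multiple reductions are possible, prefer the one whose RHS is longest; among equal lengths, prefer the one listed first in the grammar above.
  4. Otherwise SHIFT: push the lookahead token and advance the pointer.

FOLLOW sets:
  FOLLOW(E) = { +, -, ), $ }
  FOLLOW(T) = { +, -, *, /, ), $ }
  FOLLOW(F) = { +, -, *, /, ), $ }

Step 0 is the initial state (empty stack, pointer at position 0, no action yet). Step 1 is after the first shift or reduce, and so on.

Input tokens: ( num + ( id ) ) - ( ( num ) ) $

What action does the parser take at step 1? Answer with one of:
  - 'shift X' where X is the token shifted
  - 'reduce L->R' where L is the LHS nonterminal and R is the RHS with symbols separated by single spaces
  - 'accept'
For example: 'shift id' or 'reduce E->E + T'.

Answer: shift (

Derivation:
Step 1: shift (. Stack=[(] ptr=1 lookahead=num remaining=[num + ( id ) ) - ( ( num ) ) $]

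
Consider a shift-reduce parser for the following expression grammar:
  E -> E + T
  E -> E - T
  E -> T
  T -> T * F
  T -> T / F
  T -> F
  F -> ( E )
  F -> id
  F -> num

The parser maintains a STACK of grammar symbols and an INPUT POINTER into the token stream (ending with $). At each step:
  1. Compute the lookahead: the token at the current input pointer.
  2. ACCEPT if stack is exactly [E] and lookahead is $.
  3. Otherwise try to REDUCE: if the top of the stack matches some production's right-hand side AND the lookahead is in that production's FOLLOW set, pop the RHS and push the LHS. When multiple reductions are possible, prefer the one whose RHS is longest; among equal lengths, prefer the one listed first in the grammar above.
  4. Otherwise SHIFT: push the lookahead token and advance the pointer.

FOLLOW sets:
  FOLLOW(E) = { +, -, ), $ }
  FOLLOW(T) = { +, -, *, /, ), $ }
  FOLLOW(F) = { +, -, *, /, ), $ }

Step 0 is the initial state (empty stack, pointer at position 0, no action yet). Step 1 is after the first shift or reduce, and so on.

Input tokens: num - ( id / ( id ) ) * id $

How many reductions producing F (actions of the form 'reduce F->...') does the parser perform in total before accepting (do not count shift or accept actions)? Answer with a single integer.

Answer: 6

Derivation:
Step 1: shift num. Stack=[num] ptr=1 lookahead=- remaining=[- ( id / ( id ) ) * id $]
Step 2: reduce F->num. Stack=[F] ptr=1 lookahead=- remaining=[- ( id / ( id ) ) * id $]
Step 3: reduce T->F. Stack=[T] ptr=1 lookahead=- remaining=[- ( id / ( id ) ) * id $]
Step 4: reduce E->T. Stack=[E] ptr=1 lookahead=- remaining=[- ( id / ( id ) ) * id $]
Step 5: shift -. Stack=[E -] ptr=2 lookahead=( remaining=[( id / ( id ) ) * id $]
Step 6: shift (. Stack=[E - (] ptr=3 lookahead=id remaining=[id / ( id ) ) * id $]
Step 7: shift id. Stack=[E - ( id] ptr=4 lookahead=/ remaining=[/ ( id ) ) * id $]
Step 8: reduce F->id. Stack=[E - ( F] ptr=4 lookahead=/ remaining=[/ ( id ) ) * id $]
Step 9: reduce T->F. Stack=[E - ( T] ptr=4 lookahead=/ remaining=[/ ( id ) ) * id $]
Step 10: shift /. Stack=[E - ( T /] ptr=5 lookahead=( remaining=[( id ) ) * id $]
Step 11: shift (. Stack=[E - ( T / (] ptr=6 lookahead=id remaining=[id ) ) * id $]
Step 12: shift id. Stack=[E - ( T / ( id] ptr=7 lookahead=) remaining=[) ) * id $]
Step 13: reduce F->id. Stack=[E - ( T / ( F] ptr=7 lookahead=) remaining=[) ) * id $]
Step 14: reduce T->F. Stack=[E - ( T / ( T] ptr=7 lookahead=) remaining=[) ) * id $]
Step 15: reduce E->T. Stack=[E - ( T / ( E] ptr=7 lookahead=) remaining=[) ) * id $]
Step 16: shift ). Stack=[E - ( T / ( E )] ptr=8 lookahead=) remaining=[) * id $]
Step 17: reduce F->( E ). Stack=[E - ( T / F] ptr=8 lookahead=) remaining=[) * id $]
Step 18: reduce T->T / F. Stack=[E - ( T] ptr=8 lookahead=) remaining=[) * id $]
Step 19: reduce E->T. Stack=[E - ( E] ptr=8 lookahead=) remaining=[) * id $]
Step 20: shift ). Stack=[E - ( E )] ptr=9 lookahead=* remaining=[* id $]
Step 21: reduce F->( E ). Stack=[E - F] ptr=9 lookahead=* remaining=[* id $]
Step 22: reduce T->F. Stack=[E - T] ptr=9 lookahead=* remaining=[* id $]
Step 23: shift *. Stack=[E - T *] ptr=10 lookahead=id remaining=[id $]
Step 24: shift id. Stack=[E - T * id] ptr=11 lookahead=$ remaining=[$]
Step 25: reduce F->id. Stack=[E - T * F] ptr=11 lookahead=$ remaining=[$]
Step 26: reduce T->T * F. Stack=[E - T] ptr=11 lookahead=$ remaining=[$]
Step 27: reduce E->E - T. Stack=[E] ptr=11 lookahead=$ remaining=[$]
Step 28: accept. Stack=[E] ptr=11 lookahead=$ remaining=[$]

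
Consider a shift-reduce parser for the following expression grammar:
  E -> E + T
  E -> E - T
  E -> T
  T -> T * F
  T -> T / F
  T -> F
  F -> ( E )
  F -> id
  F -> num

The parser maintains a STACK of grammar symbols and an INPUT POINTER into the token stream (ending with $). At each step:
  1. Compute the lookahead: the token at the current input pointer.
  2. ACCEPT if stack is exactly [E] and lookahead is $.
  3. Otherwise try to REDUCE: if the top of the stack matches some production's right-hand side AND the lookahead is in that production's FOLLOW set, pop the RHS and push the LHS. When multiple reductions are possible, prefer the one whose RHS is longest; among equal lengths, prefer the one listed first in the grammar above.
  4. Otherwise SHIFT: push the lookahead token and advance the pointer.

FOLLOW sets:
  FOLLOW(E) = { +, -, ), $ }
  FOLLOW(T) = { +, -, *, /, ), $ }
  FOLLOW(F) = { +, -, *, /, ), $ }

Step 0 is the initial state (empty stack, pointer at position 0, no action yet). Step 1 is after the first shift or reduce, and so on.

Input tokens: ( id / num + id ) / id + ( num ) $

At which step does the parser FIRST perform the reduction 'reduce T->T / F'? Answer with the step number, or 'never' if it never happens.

Step 1: shift (. Stack=[(] ptr=1 lookahead=id remaining=[id / num + id ) / id + ( num ) $]
Step 2: shift id. Stack=[( id] ptr=2 lookahead=/ remaining=[/ num + id ) / id + ( num ) $]
Step 3: reduce F->id. Stack=[( F] ptr=2 lookahead=/ remaining=[/ num + id ) / id + ( num ) $]
Step 4: reduce T->F. Stack=[( T] ptr=2 lookahead=/ remaining=[/ num + id ) / id + ( num ) $]
Step 5: shift /. Stack=[( T /] ptr=3 lookahead=num remaining=[num + id ) / id + ( num ) $]
Step 6: shift num. Stack=[( T / num] ptr=4 lookahead=+ remaining=[+ id ) / id + ( num ) $]
Step 7: reduce F->num. Stack=[( T / F] ptr=4 lookahead=+ remaining=[+ id ) / id + ( num ) $]
Step 8: reduce T->T / F. Stack=[( T] ptr=4 lookahead=+ remaining=[+ id ) / id + ( num ) $]

Answer: 8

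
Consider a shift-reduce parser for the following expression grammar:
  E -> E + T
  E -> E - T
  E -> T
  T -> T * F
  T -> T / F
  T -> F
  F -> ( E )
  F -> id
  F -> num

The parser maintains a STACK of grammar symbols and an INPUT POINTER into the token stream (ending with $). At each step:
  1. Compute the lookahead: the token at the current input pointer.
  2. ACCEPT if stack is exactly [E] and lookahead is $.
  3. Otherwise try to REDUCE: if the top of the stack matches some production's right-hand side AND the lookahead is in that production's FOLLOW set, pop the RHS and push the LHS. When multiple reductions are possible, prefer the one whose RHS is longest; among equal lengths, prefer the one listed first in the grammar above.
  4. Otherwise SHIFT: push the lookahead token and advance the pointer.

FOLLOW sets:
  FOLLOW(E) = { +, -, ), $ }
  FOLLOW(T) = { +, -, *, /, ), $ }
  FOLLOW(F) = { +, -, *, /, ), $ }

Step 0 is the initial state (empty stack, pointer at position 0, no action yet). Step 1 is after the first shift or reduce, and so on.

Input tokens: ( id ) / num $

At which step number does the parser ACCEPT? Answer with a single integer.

Step 1: shift (. Stack=[(] ptr=1 lookahead=id remaining=[id ) / num $]
Step 2: shift id. Stack=[( id] ptr=2 lookahead=) remaining=[) / num $]
Step 3: reduce F->id. Stack=[( F] ptr=2 lookahead=) remaining=[) / num $]
Step 4: reduce T->F. Stack=[( T] ptr=2 lookahead=) remaining=[) / num $]
Step 5: reduce E->T. Stack=[( E] ptr=2 lookahead=) remaining=[) / num $]
Step 6: shift ). Stack=[( E )] ptr=3 lookahead=/ remaining=[/ num $]
Step 7: reduce F->( E ). Stack=[F] ptr=3 lookahead=/ remaining=[/ num $]
Step 8: reduce T->F. Stack=[T] ptr=3 lookahead=/ remaining=[/ num $]
Step 9: shift /. Stack=[T /] ptr=4 lookahead=num remaining=[num $]
Step 10: shift num. Stack=[T / num] ptr=5 lookahead=$ remaining=[$]
Step 11: reduce F->num. Stack=[T / F] ptr=5 lookahead=$ remaining=[$]
Step 12: reduce T->T / F. Stack=[T] ptr=5 lookahead=$ remaining=[$]
Step 13: reduce E->T. Stack=[E] ptr=5 lookahead=$ remaining=[$]
Step 14: accept. Stack=[E] ptr=5 lookahead=$ remaining=[$]

Answer: 14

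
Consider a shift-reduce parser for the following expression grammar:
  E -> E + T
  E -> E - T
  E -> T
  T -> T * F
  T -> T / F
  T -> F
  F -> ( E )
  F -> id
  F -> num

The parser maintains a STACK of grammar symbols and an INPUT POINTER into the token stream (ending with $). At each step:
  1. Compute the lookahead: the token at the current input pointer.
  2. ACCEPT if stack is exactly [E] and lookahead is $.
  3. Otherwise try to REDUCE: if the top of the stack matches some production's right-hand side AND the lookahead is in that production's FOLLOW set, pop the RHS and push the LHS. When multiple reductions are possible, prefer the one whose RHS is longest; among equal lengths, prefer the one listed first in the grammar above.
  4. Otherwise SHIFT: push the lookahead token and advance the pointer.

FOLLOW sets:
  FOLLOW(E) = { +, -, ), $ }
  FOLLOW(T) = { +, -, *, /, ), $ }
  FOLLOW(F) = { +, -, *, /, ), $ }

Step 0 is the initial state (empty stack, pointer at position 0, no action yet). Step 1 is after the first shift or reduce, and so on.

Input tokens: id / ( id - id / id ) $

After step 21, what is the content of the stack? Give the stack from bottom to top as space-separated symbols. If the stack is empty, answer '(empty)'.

Step 1: shift id. Stack=[id] ptr=1 lookahead=/ remaining=[/ ( id - id / id ) $]
Step 2: reduce F->id. Stack=[F] ptr=1 lookahead=/ remaining=[/ ( id - id / id ) $]
Step 3: reduce T->F. Stack=[T] ptr=1 lookahead=/ remaining=[/ ( id - id / id ) $]
Step 4: shift /. Stack=[T /] ptr=2 lookahead=( remaining=[( id - id / id ) $]
Step 5: shift (. Stack=[T / (] ptr=3 lookahead=id remaining=[id - id / id ) $]
Step 6: shift id. Stack=[T / ( id] ptr=4 lookahead=- remaining=[- id / id ) $]
Step 7: reduce F->id. Stack=[T / ( F] ptr=4 lookahead=- remaining=[- id / id ) $]
Step 8: reduce T->F. Stack=[T / ( T] ptr=4 lookahead=- remaining=[- id / id ) $]
Step 9: reduce E->T. Stack=[T / ( E] ptr=4 lookahead=- remaining=[- id / id ) $]
Step 10: shift -. Stack=[T / ( E -] ptr=5 lookahead=id remaining=[id / id ) $]
Step 11: shift id. Stack=[T / ( E - id] ptr=6 lookahead=/ remaining=[/ id ) $]
Step 12: reduce F->id. Stack=[T / ( E - F] ptr=6 lookahead=/ remaining=[/ id ) $]
Step 13: reduce T->F. Stack=[T / ( E - T] ptr=6 lookahead=/ remaining=[/ id ) $]
Step 14: shift /. Stack=[T / ( E - T /] ptr=7 lookahead=id remaining=[id ) $]
Step 15: shift id. Stack=[T / ( E - T / id] ptr=8 lookahead=) remaining=[) $]
Step 16: reduce F->id. Stack=[T / ( E - T / F] ptr=8 lookahead=) remaining=[) $]
Step 17: reduce T->T / F. Stack=[T / ( E - T] ptr=8 lookahead=) remaining=[) $]
Step 18: reduce E->E - T. Stack=[T / ( E] ptr=8 lookahead=) remaining=[) $]
Step 19: shift ). Stack=[T / ( E )] ptr=9 lookahead=$ remaining=[$]
Step 20: reduce F->( E ). Stack=[T / F] ptr=9 lookahead=$ remaining=[$]
Step 21: reduce T->T / F. Stack=[T] ptr=9 lookahead=$ remaining=[$]

Answer: T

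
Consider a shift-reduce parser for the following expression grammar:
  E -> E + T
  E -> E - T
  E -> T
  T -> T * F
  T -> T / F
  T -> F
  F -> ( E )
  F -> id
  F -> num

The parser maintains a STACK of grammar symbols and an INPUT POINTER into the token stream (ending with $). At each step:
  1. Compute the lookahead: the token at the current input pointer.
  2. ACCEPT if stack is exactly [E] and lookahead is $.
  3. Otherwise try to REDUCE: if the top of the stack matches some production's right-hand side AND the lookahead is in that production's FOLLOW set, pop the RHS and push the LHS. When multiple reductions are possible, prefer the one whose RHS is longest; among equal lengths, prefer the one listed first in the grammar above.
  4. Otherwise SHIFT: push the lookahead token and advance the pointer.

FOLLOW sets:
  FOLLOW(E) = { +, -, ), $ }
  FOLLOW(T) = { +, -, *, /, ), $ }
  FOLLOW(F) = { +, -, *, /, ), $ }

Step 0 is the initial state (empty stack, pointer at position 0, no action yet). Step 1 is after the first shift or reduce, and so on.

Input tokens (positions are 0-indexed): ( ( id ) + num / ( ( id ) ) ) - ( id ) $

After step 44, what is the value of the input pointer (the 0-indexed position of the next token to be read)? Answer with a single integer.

Step 1: shift (. Stack=[(] ptr=1 lookahead=( remaining=[( id ) + num / ( ( id ) ) ) - ( id ) $]
Step 2: shift (. Stack=[( (] ptr=2 lookahead=id remaining=[id ) + num / ( ( id ) ) ) - ( id ) $]
Step 3: shift id. Stack=[( ( id] ptr=3 lookahead=) remaining=[) + num / ( ( id ) ) ) - ( id ) $]
Step 4: reduce F->id. Stack=[( ( F] ptr=3 lookahead=) remaining=[) + num / ( ( id ) ) ) - ( id ) $]
Step 5: reduce T->F. Stack=[( ( T] ptr=3 lookahead=) remaining=[) + num / ( ( id ) ) ) - ( id ) $]
Step 6: reduce E->T. Stack=[( ( E] ptr=3 lookahead=) remaining=[) + num / ( ( id ) ) ) - ( id ) $]
Step 7: shift ). Stack=[( ( E )] ptr=4 lookahead=+ remaining=[+ num / ( ( id ) ) ) - ( id ) $]
Step 8: reduce F->( E ). Stack=[( F] ptr=4 lookahead=+ remaining=[+ num / ( ( id ) ) ) - ( id ) $]
Step 9: reduce T->F. Stack=[( T] ptr=4 lookahead=+ remaining=[+ num / ( ( id ) ) ) - ( id ) $]
Step 10: reduce E->T. Stack=[( E] ptr=4 lookahead=+ remaining=[+ num / ( ( id ) ) ) - ( id ) $]
Step 11: shift +. Stack=[( E +] ptr=5 lookahead=num remaining=[num / ( ( id ) ) ) - ( id ) $]
Step 12: shift num. Stack=[( E + num] ptr=6 lookahead=/ remaining=[/ ( ( id ) ) ) - ( id ) $]
Step 13: reduce F->num. Stack=[( E + F] ptr=6 lookahead=/ remaining=[/ ( ( id ) ) ) - ( id ) $]
Step 14: reduce T->F. Stack=[( E + T] ptr=6 lookahead=/ remaining=[/ ( ( id ) ) ) - ( id ) $]
Step 15: shift /. Stack=[( E + T /] ptr=7 lookahead=( remaining=[( ( id ) ) ) - ( id ) $]
Step 16: shift (. Stack=[( E + T / (] ptr=8 lookahead=( remaining=[( id ) ) ) - ( id ) $]
Step 17: shift (. Stack=[( E + T / ( (] ptr=9 lookahead=id remaining=[id ) ) ) - ( id ) $]
Step 18: shift id. Stack=[( E + T / ( ( id] ptr=10 lookahead=) remaining=[) ) ) - ( id ) $]
Step 19: reduce F->id. Stack=[( E + T / ( ( F] ptr=10 lookahead=) remaining=[) ) ) - ( id ) $]
Step 20: reduce T->F. Stack=[( E + T / ( ( T] ptr=10 lookahead=) remaining=[) ) ) - ( id ) $]
Step 21: reduce E->T. Stack=[( E + T / ( ( E] ptr=10 lookahead=) remaining=[) ) ) - ( id ) $]
Step 22: shift ). Stack=[( E + T / ( ( E )] ptr=11 lookahead=) remaining=[) ) - ( id ) $]
Step 23: reduce F->( E ). Stack=[( E + T / ( F] ptr=11 lookahead=) remaining=[) ) - ( id ) $]
Step 24: reduce T->F. Stack=[( E + T / ( T] ptr=11 lookahead=) remaining=[) ) - ( id ) $]
Step 25: reduce E->T. Stack=[( E + T / ( E] ptr=11 lookahead=) remaining=[) ) - ( id ) $]
Step 26: shift ). Stack=[( E + T / ( E )] ptr=12 lookahead=) remaining=[) - ( id ) $]
Step 27: reduce F->( E ). Stack=[( E + T / F] ptr=12 lookahead=) remaining=[) - ( id ) $]
Step 28: reduce T->T / F. Stack=[( E + T] ptr=12 lookahead=) remaining=[) - ( id ) $]
Step 29: reduce E->E + T. Stack=[( E] ptr=12 lookahead=) remaining=[) - ( id ) $]
Step 30: shift ). Stack=[( E )] ptr=13 lookahead=- remaining=[- ( id ) $]
Step 31: reduce F->( E ). Stack=[F] ptr=13 lookahead=- remaining=[- ( id ) $]
Step 32: reduce T->F. Stack=[T] ptr=13 lookahead=- remaining=[- ( id ) $]
Step 33: reduce E->T. Stack=[E] ptr=13 lookahead=- remaining=[- ( id ) $]
Step 34: shift -. Stack=[E -] ptr=14 lookahead=( remaining=[( id ) $]
Step 35: shift (. Stack=[E - (] ptr=15 lookahead=id remaining=[id ) $]
Step 36: shift id. Stack=[E - ( id] ptr=16 lookahead=) remaining=[) $]
Step 37: reduce F->id. Stack=[E - ( F] ptr=16 lookahead=) remaining=[) $]
Step 38: reduce T->F. Stack=[E - ( T] ptr=16 lookahead=) remaining=[) $]
Step 39: reduce E->T. Stack=[E - ( E] ptr=16 lookahead=) remaining=[) $]
Step 40: shift ). Stack=[E - ( E )] ptr=17 lookahead=$ remaining=[$]
Step 41: reduce F->( E ). Stack=[E - F] ptr=17 lookahead=$ remaining=[$]
Step 42: reduce T->F. Stack=[E - T] ptr=17 lookahead=$ remaining=[$]
Step 43: reduce E->E - T. Stack=[E] ptr=17 lookahead=$ remaining=[$]
Step 44: accept. Stack=[E] ptr=17 lookahead=$ remaining=[$]

Answer: 17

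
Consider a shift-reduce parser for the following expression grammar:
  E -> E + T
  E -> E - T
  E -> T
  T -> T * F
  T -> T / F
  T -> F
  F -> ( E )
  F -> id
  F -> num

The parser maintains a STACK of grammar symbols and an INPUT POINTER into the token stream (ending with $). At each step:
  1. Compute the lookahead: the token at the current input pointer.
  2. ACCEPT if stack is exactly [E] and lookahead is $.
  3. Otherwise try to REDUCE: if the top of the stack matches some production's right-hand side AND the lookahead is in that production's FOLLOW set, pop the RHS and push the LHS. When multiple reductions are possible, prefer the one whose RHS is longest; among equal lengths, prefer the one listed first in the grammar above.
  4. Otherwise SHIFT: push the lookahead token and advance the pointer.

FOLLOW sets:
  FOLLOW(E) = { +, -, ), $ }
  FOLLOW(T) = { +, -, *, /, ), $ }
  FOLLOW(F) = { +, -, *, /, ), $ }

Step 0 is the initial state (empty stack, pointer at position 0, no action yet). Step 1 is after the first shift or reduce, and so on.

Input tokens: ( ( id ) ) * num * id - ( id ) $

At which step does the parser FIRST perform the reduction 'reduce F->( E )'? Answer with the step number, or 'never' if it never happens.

Answer: 8

Derivation:
Step 1: shift (. Stack=[(] ptr=1 lookahead=( remaining=[( id ) ) * num * id - ( id ) $]
Step 2: shift (. Stack=[( (] ptr=2 lookahead=id remaining=[id ) ) * num * id - ( id ) $]
Step 3: shift id. Stack=[( ( id] ptr=3 lookahead=) remaining=[) ) * num * id - ( id ) $]
Step 4: reduce F->id. Stack=[( ( F] ptr=3 lookahead=) remaining=[) ) * num * id - ( id ) $]
Step 5: reduce T->F. Stack=[( ( T] ptr=3 lookahead=) remaining=[) ) * num * id - ( id ) $]
Step 6: reduce E->T. Stack=[( ( E] ptr=3 lookahead=) remaining=[) ) * num * id - ( id ) $]
Step 7: shift ). Stack=[( ( E )] ptr=4 lookahead=) remaining=[) * num * id - ( id ) $]
Step 8: reduce F->( E ). Stack=[( F] ptr=4 lookahead=) remaining=[) * num * id - ( id ) $]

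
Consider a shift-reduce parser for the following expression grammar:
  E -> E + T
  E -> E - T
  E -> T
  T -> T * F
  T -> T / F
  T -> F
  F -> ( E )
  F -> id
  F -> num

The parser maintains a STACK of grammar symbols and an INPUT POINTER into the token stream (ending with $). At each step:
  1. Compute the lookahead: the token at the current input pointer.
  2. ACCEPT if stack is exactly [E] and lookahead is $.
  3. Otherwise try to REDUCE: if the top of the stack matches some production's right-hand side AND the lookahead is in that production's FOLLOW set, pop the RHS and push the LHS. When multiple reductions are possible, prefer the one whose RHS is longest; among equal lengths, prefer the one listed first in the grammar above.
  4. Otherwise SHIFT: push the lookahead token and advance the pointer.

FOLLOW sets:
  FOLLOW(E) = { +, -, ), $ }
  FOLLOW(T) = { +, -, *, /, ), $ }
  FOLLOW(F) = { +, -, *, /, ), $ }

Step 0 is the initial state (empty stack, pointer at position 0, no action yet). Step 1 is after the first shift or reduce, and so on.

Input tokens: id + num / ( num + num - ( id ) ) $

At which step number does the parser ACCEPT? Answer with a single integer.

Step 1: shift id. Stack=[id] ptr=1 lookahead=+ remaining=[+ num / ( num + num - ( id ) ) $]
Step 2: reduce F->id. Stack=[F] ptr=1 lookahead=+ remaining=[+ num / ( num + num - ( id ) ) $]
Step 3: reduce T->F. Stack=[T] ptr=1 lookahead=+ remaining=[+ num / ( num + num - ( id ) ) $]
Step 4: reduce E->T. Stack=[E] ptr=1 lookahead=+ remaining=[+ num / ( num + num - ( id ) ) $]
Step 5: shift +. Stack=[E +] ptr=2 lookahead=num remaining=[num / ( num + num - ( id ) ) $]
Step 6: shift num. Stack=[E + num] ptr=3 lookahead=/ remaining=[/ ( num + num - ( id ) ) $]
Step 7: reduce F->num. Stack=[E + F] ptr=3 lookahead=/ remaining=[/ ( num + num - ( id ) ) $]
Step 8: reduce T->F. Stack=[E + T] ptr=3 lookahead=/ remaining=[/ ( num + num - ( id ) ) $]
Step 9: shift /. Stack=[E + T /] ptr=4 lookahead=( remaining=[( num + num - ( id ) ) $]
Step 10: shift (. Stack=[E + T / (] ptr=5 lookahead=num remaining=[num + num - ( id ) ) $]
Step 11: shift num. Stack=[E + T / ( num] ptr=6 lookahead=+ remaining=[+ num - ( id ) ) $]
Step 12: reduce F->num. Stack=[E + T / ( F] ptr=6 lookahead=+ remaining=[+ num - ( id ) ) $]
Step 13: reduce T->F. Stack=[E + T / ( T] ptr=6 lookahead=+ remaining=[+ num - ( id ) ) $]
Step 14: reduce E->T. Stack=[E + T / ( E] ptr=6 lookahead=+ remaining=[+ num - ( id ) ) $]
Step 15: shift +. Stack=[E + T / ( E +] ptr=7 lookahead=num remaining=[num - ( id ) ) $]
Step 16: shift num. Stack=[E + T / ( E + num] ptr=8 lookahead=- remaining=[- ( id ) ) $]
Step 17: reduce F->num. Stack=[E + T / ( E + F] ptr=8 lookahead=- remaining=[- ( id ) ) $]
Step 18: reduce T->F. Stack=[E + T / ( E + T] ptr=8 lookahead=- remaining=[- ( id ) ) $]
Step 19: reduce E->E + T. Stack=[E + T / ( E] ptr=8 lookahead=- remaining=[- ( id ) ) $]
Step 20: shift -. Stack=[E + T / ( E -] ptr=9 lookahead=( remaining=[( id ) ) $]
Step 21: shift (. Stack=[E + T / ( E - (] ptr=10 lookahead=id remaining=[id ) ) $]
Step 22: shift id. Stack=[E + T / ( E - ( id] ptr=11 lookahead=) remaining=[) ) $]
Step 23: reduce F->id. Stack=[E + T / ( E - ( F] ptr=11 lookahead=) remaining=[) ) $]
Step 24: reduce T->F. Stack=[E + T / ( E - ( T] ptr=11 lookahead=) remaining=[) ) $]
Step 25: reduce E->T. Stack=[E + T / ( E - ( E] ptr=11 lookahead=) remaining=[) ) $]
Step 26: shift ). Stack=[E + T / ( E - ( E )] ptr=12 lookahead=) remaining=[) $]
Step 27: reduce F->( E ). Stack=[E + T / ( E - F] ptr=12 lookahead=) remaining=[) $]
Step 28: reduce T->F. Stack=[E + T / ( E - T] ptr=12 lookahead=) remaining=[) $]
Step 29: reduce E->E - T. Stack=[E + T / ( E] ptr=12 lookahead=) remaining=[) $]
Step 30: shift ). Stack=[E + T / ( E )] ptr=13 lookahead=$ remaining=[$]
Step 31: reduce F->( E ). Stack=[E + T / F] ptr=13 lookahead=$ remaining=[$]
Step 32: reduce T->T / F. Stack=[E + T] ptr=13 lookahead=$ remaining=[$]
Step 33: reduce E->E + T. Stack=[E] ptr=13 lookahead=$ remaining=[$]
Step 34: accept. Stack=[E] ptr=13 lookahead=$ remaining=[$]

Answer: 34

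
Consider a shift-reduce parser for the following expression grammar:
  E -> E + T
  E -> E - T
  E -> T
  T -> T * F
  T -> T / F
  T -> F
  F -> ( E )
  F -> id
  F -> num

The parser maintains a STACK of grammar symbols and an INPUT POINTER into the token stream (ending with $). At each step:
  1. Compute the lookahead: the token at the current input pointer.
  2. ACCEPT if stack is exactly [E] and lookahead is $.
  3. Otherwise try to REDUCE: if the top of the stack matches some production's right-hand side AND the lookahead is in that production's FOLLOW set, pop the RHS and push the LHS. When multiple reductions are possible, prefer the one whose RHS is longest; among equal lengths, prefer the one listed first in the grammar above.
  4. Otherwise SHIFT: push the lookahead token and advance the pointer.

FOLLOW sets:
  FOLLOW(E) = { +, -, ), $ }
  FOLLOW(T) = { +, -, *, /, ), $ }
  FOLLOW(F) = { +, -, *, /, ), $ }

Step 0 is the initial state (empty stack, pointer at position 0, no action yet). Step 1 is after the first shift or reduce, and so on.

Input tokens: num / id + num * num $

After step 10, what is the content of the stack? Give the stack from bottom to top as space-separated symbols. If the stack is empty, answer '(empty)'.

Step 1: shift num. Stack=[num] ptr=1 lookahead=/ remaining=[/ id + num * num $]
Step 2: reduce F->num. Stack=[F] ptr=1 lookahead=/ remaining=[/ id + num * num $]
Step 3: reduce T->F. Stack=[T] ptr=1 lookahead=/ remaining=[/ id + num * num $]
Step 4: shift /. Stack=[T /] ptr=2 lookahead=id remaining=[id + num * num $]
Step 5: shift id. Stack=[T / id] ptr=3 lookahead=+ remaining=[+ num * num $]
Step 6: reduce F->id. Stack=[T / F] ptr=3 lookahead=+ remaining=[+ num * num $]
Step 7: reduce T->T / F. Stack=[T] ptr=3 lookahead=+ remaining=[+ num * num $]
Step 8: reduce E->T. Stack=[E] ptr=3 lookahead=+ remaining=[+ num * num $]
Step 9: shift +. Stack=[E +] ptr=4 lookahead=num remaining=[num * num $]
Step 10: shift num. Stack=[E + num] ptr=5 lookahead=* remaining=[* num $]

Answer: E + num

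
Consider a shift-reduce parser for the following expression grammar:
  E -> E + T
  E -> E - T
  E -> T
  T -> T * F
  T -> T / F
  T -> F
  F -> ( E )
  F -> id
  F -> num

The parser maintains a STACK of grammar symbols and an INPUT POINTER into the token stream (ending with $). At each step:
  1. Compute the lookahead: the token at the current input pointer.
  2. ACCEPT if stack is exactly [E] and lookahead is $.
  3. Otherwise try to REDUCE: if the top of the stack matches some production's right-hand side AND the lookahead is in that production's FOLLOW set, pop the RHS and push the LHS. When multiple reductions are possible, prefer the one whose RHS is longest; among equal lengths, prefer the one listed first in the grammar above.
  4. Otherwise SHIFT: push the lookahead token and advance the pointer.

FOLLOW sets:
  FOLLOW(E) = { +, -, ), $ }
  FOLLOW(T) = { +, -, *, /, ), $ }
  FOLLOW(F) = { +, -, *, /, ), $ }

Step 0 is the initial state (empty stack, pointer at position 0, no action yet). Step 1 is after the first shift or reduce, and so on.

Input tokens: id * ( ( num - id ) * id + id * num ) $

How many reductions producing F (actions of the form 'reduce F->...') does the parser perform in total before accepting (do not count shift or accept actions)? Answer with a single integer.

Answer: 8

Derivation:
Step 1: shift id. Stack=[id] ptr=1 lookahead=* remaining=[* ( ( num - id ) * id + id * num ) $]
Step 2: reduce F->id. Stack=[F] ptr=1 lookahead=* remaining=[* ( ( num - id ) * id + id * num ) $]
Step 3: reduce T->F. Stack=[T] ptr=1 lookahead=* remaining=[* ( ( num - id ) * id + id * num ) $]
Step 4: shift *. Stack=[T *] ptr=2 lookahead=( remaining=[( ( num - id ) * id + id * num ) $]
Step 5: shift (. Stack=[T * (] ptr=3 lookahead=( remaining=[( num - id ) * id + id * num ) $]
Step 6: shift (. Stack=[T * ( (] ptr=4 lookahead=num remaining=[num - id ) * id + id * num ) $]
Step 7: shift num. Stack=[T * ( ( num] ptr=5 lookahead=- remaining=[- id ) * id + id * num ) $]
Step 8: reduce F->num. Stack=[T * ( ( F] ptr=5 lookahead=- remaining=[- id ) * id + id * num ) $]
Step 9: reduce T->F. Stack=[T * ( ( T] ptr=5 lookahead=- remaining=[- id ) * id + id * num ) $]
Step 10: reduce E->T. Stack=[T * ( ( E] ptr=5 lookahead=- remaining=[- id ) * id + id * num ) $]
Step 11: shift -. Stack=[T * ( ( E -] ptr=6 lookahead=id remaining=[id ) * id + id * num ) $]
Step 12: shift id. Stack=[T * ( ( E - id] ptr=7 lookahead=) remaining=[) * id + id * num ) $]
Step 13: reduce F->id. Stack=[T * ( ( E - F] ptr=7 lookahead=) remaining=[) * id + id * num ) $]
Step 14: reduce T->F. Stack=[T * ( ( E - T] ptr=7 lookahead=) remaining=[) * id + id * num ) $]
Step 15: reduce E->E - T. Stack=[T * ( ( E] ptr=7 lookahead=) remaining=[) * id + id * num ) $]
Step 16: shift ). Stack=[T * ( ( E )] ptr=8 lookahead=* remaining=[* id + id * num ) $]
Step 17: reduce F->( E ). Stack=[T * ( F] ptr=8 lookahead=* remaining=[* id + id * num ) $]
Step 18: reduce T->F. Stack=[T * ( T] ptr=8 lookahead=* remaining=[* id + id * num ) $]
Step 19: shift *. Stack=[T * ( T *] ptr=9 lookahead=id remaining=[id + id * num ) $]
Step 20: shift id. Stack=[T * ( T * id] ptr=10 lookahead=+ remaining=[+ id * num ) $]
Step 21: reduce F->id. Stack=[T * ( T * F] ptr=10 lookahead=+ remaining=[+ id * num ) $]
Step 22: reduce T->T * F. Stack=[T * ( T] ptr=10 lookahead=+ remaining=[+ id * num ) $]
Step 23: reduce E->T. Stack=[T * ( E] ptr=10 lookahead=+ remaining=[+ id * num ) $]
Step 24: shift +. Stack=[T * ( E +] ptr=11 lookahead=id remaining=[id * num ) $]
Step 25: shift id. Stack=[T * ( E + id] ptr=12 lookahead=* remaining=[* num ) $]
Step 26: reduce F->id. Stack=[T * ( E + F] ptr=12 lookahead=* remaining=[* num ) $]
Step 27: reduce T->F. Stack=[T * ( E + T] ptr=12 lookahead=* remaining=[* num ) $]
Step 28: shift *. Stack=[T * ( E + T *] ptr=13 lookahead=num remaining=[num ) $]
Step 29: shift num. Stack=[T * ( E + T * num] ptr=14 lookahead=) remaining=[) $]
Step 30: reduce F->num. Stack=[T * ( E + T * F] ptr=14 lookahead=) remaining=[) $]
Step 31: reduce T->T * F. Stack=[T * ( E + T] ptr=14 lookahead=) remaining=[) $]
Step 32: reduce E->E + T. Stack=[T * ( E] ptr=14 lookahead=) remaining=[) $]
Step 33: shift ). Stack=[T * ( E )] ptr=15 lookahead=$ remaining=[$]
Step 34: reduce F->( E ). Stack=[T * F] ptr=15 lookahead=$ remaining=[$]
Step 35: reduce T->T * F. Stack=[T] ptr=15 lookahead=$ remaining=[$]
Step 36: reduce E->T. Stack=[E] ptr=15 lookahead=$ remaining=[$]
Step 37: accept. Stack=[E] ptr=15 lookahead=$ remaining=[$]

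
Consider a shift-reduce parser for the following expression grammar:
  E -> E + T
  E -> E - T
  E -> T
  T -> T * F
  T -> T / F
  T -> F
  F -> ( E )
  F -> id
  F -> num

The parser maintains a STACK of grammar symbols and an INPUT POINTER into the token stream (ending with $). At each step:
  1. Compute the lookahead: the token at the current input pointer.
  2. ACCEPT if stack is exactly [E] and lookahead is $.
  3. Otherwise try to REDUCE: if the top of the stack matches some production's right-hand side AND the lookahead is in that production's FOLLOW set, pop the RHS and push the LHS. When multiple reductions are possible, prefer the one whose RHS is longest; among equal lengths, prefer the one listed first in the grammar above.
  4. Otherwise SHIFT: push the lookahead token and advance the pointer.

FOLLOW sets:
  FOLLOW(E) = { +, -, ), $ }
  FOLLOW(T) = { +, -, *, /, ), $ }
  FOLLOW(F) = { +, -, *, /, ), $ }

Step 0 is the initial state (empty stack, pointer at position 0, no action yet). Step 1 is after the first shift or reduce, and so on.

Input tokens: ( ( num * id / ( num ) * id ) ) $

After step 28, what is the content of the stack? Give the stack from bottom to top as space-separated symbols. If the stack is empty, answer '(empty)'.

Step 1: shift (. Stack=[(] ptr=1 lookahead=( remaining=[( num * id / ( num ) * id ) ) $]
Step 2: shift (. Stack=[( (] ptr=2 lookahead=num remaining=[num * id / ( num ) * id ) ) $]
Step 3: shift num. Stack=[( ( num] ptr=3 lookahead=* remaining=[* id / ( num ) * id ) ) $]
Step 4: reduce F->num. Stack=[( ( F] ptr=3 lookahead=* remaining=[* id / ( num ) * id ) ) $]
Step 5: reduce T->F. Stack=[( ( T] ptr=3 lookahead=* remaining=[* id / ( num ) * id ) ) $]
Step 6: shift *. Stack=[( ( T *] ptr=4 lookahead=id remaining=[id / ( num ) * id ) ) $]
Step 7: shift id. Stack=[( ( T * id] ptr=5 lookahead=/ remaining=[/ ( num ) * id ) ) $]
Step 8: reduce F->id. Stack=[( ( T * F] ptr=5 lookahead=/ remaining=[/ ( num ) * id ) ) $]
Step 9: reduce T->T * F. Stack=[( ( T] ptr=5 lookahead=/ remaining=[/ ( num ) * id ) ) $]
Step 10: shift /. Stack=[( ( T /] ptr=6 lookahead=( remaining=[( num ) * id ) ) $]
Step 11: shift (. Stack=[( ( T / (] ptr=7 lookahead=num remaining=[num ) * id ) ) $]
Step 12: shift num. Stack=[( ( T / ( num] ptr=8 lookahead=) remaining=[) * id ) ) $]
Step 13: reduce F->num. Stack=[( ( T / ( F] ptr=8 lookahead=) remaining=[) * id ) ) $]
Step 14: reduce T->F. Stack=[( ( T / ( T] ptr=8 lookahead=) remaining=[) * id ) ) $]
Step 15: reduce E->T. Stack=[( ( T / ( E] ptr=8 lookahead=) remaining=[) * id ) ) $]
Step 16: shift ). Stack=[( ( T / ( E )] ptr=9 lookahead=* remaining=[* id ) ) $]
Step 17: reduce F->( E ). Stack=[( ( T / F] ptr=9 lookahead=* remaining=[* id ) ) $]
Step 18: reduce T->T / F. Stack=[( ( T] ptr=9 lookahead=* remaining=[* id ) ) $]
Step 19: shift *. Stack=[( ( T *] ptr=10 lookahead=id remaining=[id ) ) $]
Step 20: shift id. Stack=[( ( T * id] ptr=11 lookahead=) remaining=[) ) $]
Step 21: reduce F->id. Stack=[( ( T * F] ptr=11 lookahead=) remaining=[) ) $]
Step 22: reduce T->T * F. Stack=[( ( T] ptr=11 lookahead=) remaining=[) ) $]
Step 23: reduce E->T. Stack=[( ( E] ptr=11 lookahead=) remaining=[) ) $]
Step 24: shift ). Stack=[( ( E )] ptr=12 lookahead=) remaining=[) $]
Step 25: reduce F->( E ). Stack=[( F] ptr=12 lookahead=) remaining=[) $]
Step 26: reduce T->F. Stack=[( T] ptr=12 lookahead=) remaining=[) $]
Step 27: reduce E->T. Stack=[( E] ptr=12 lookahead=) remaining=[) $]
Step 28: shift ). Stack=[( E )] ptr=13 lookahead=$ remaining=[$]

Answer: ( E )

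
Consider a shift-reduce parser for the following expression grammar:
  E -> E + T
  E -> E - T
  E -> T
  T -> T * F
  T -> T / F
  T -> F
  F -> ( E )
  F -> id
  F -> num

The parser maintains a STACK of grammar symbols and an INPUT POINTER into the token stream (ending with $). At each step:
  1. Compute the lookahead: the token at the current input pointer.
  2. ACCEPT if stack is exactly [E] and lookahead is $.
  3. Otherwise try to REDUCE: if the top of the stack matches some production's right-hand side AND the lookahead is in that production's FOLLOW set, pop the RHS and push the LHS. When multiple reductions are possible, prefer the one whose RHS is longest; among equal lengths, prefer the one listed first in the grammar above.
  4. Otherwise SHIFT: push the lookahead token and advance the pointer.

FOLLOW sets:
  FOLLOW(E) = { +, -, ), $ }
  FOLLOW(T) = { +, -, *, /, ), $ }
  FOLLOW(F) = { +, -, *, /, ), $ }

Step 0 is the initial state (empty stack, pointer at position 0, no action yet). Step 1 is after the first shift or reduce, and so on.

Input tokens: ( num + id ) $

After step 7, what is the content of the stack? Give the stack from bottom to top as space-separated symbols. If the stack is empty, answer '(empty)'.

Step 1: shift (. Stack=[(] ptr=1 lookahead=num remaining=[num + id ) $]
Step 2: shift num. Stack=[( num] ptr=2 lookahead=+ remaining=[+ id ) $]
Step 3: reduce F->num. Stack=[( F] ptr=2 lookahead=+ remaining=[+ id ) $]
Step 4: reduce T->F. Stack=[( T] ptr=2 lookahead=+ remaining=[+ id ) $]
Step 5: reduce E->T. Stack=[( E] ptr=2 lookahead=+ remaining=[+ id ) $]
Step 6: shift +. Stack=[( E +] ptr=3 lookahead=id remaining=[id ) $]
Step 7: shift id. Stack=[( E + id] ptr=4 lookahead=) remaining=[) $]

Answer: ( E + id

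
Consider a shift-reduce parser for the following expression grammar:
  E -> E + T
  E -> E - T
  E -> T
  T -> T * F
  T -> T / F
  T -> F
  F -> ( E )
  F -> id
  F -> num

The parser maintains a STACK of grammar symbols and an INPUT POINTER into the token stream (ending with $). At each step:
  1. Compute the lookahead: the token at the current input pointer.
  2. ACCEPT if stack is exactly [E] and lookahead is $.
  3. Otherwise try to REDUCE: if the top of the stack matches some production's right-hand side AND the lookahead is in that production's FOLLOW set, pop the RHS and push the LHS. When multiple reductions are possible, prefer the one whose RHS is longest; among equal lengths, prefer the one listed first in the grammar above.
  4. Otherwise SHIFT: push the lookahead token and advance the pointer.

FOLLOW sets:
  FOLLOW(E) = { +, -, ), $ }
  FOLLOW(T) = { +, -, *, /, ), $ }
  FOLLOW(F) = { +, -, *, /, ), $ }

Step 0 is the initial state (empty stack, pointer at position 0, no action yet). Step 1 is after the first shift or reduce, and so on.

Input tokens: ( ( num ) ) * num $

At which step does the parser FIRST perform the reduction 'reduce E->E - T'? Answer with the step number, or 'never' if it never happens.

Step 1: shift (. Stack=[(] ptr=1 lookahead=( remaining=[( num ) ) * num $]
Step 2: shift (. Stack=[( (] ptr=2 lookahead=num remaining=[num ) ) * num $]
Step 3: shift num. Stack=[( ( num] ptr=3 lookahead=) remaining=[) ) * num $]
Step 4: reduce F->num. Stack=[( ( F] ptr=3 lookahead=) remaining=[) ) * num $]
Step 5: reduce T->F. Stack=[( ( T] ptr=3 lookahead=) remaining=[) ) * num $]
Step 6: reduce E->T. Stack=[( ( E] ptr=3 lookahead=) remaining=[) ) * num $]
Step 7: shift ). Stack=[( ( E )] ptr=4 lookahead=) remaining=[) * num $]
Step 8: reduce F->( E ). Stack=[( F] ptr=4 lookahead=) remaining=[) * num $]
Step 9: reduce T->F. Stack=[( T] ptr=4 lookahead=) remaining=[) * num $]
Step 10: reduce E->T. Stack=[( E] ptr=4 lookahead=) remaining=[) * num $]
Step 11: shift ). Stack=[( E )] ptr=5 lookahead=* remaining=[* num $]
Step 12: reduce F->( E ). Stack=[F] ptr=5 lookahead=* remaining=[* num $]
Step 13: reduce T->F. Stack=[T] ptr=5 lookahead=* remaining=[* num $]
Step 14: shift *. Stack=[T *] ptr=6 lookahead=num remaining=[num $]
Step 15: shift num. Stack=[T * num] ptr=7 lookahead=$ remaining=[$]
Step 16: reduce F->num. Stack=[T * F] ptr=7 lookahead=$ remaining=[$]
Step 17: reduce T->T * F. Stack=[T] ptr=7 lookahead=$ remaining=[$]
Step 18: reduce E->T. Stack=[E] ptr=7 lookahead=$ remaining=[$]
Step 19: accept. Stack=[E] ptr=7 lookahead=$ remaining=[$]

Answer: never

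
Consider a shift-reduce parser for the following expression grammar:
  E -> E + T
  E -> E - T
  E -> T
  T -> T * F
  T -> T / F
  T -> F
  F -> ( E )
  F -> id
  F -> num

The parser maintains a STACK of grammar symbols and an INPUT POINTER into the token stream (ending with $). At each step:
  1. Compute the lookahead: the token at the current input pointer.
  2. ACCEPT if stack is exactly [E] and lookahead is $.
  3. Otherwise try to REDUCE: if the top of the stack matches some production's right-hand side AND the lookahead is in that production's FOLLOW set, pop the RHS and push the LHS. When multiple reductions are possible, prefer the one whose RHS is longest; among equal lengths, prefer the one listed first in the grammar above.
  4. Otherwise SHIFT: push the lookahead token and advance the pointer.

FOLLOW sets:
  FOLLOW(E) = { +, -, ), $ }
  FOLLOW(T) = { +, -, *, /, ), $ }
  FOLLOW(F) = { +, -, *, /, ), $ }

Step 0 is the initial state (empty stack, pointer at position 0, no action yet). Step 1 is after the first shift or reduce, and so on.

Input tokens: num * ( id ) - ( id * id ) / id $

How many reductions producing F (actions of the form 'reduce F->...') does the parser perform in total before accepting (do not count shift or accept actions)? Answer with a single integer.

Answer: 7

Derivation:
Step 1: shift num. Stack=[num] ptr=1 lookahead=* remaining=[* ( id ) - ( id * id ) / id $]
Step 2: reduce F->num. Stack=[F] ptr=1 lookahead=* remaining=[* ( id ) - ( id * id ) / id $]
Step 3: reduce T->F. Stack=[T] ptr=1 lookahead=* remaining=[* ( id ) - ( id * id ) / id $]
Step 4: shift *. Stack=[T *] ptr=2 lookahead=( remaining=[( id ) - ( id * id ) / id $]
Step 5: shift (. Stack=[T * (] ptr=3 lookahead=id remaining=[id ) - ( id * id ) / id $]
Step 6: shift id. Stack=[T * ( id] ptr=4 lookahead=) remaining=[) - ( id * id ) / id $]
Step 7: reduce F->id. Stack=[T * ( F] ptr=4 lookahead=) remaining=[) - ( id * id ) / id $]
Step 8: reduce T->F. Stack=[T * ( T] ptr=4 lookahead=) remaining=[) - ( id * id ) / id $]
Step 9: reduce E->T. Stack=[T * ( E] ptr=4 lookahead=) remaining=[) - ( id * id ) / id $]
Step 10: shift ). Stack=[T * ( E )] ptr=5 lookahead=- remaining=[- ( id * id ) / id $]
Step 11: reduce F->( E ). Stack=[T * F] ptr=5 lookahead=- remaining=[- ( id * id ) / id $]
Step 12: reduce T->T * F. Stack=[T] ptr=5 lookahead=- remaining=[- ( id * id ) / id $]
Step 13: reduce E->T. Stack=[E] ptr=5 lookahead=- remaining=[- ( id * id ) / id $]
Step 14: shift -. Stack=[E -] ptr=6 lookahead=( remaining=[( id * id ) / id $]
Step 15: shift (. Stack=[E - (] ptr=7 lookahead=id remaining=[id * id ) / id $]
Step 16: shift id. Stack=[E - ( id] ptr=8 lookahead=* remaining=[* id ) / id $]
Step 17: reduce F->id. Stack=[E - ( F] ptr=8 lookahead=* remaining=[* id ) / id $]
Step 18: reduce T->F. Stack=[E - ( T] ptr=8 lookahead=* remaining=[* id ) / id $]
Step 19: shift *. Stack=[E - ( T *] ptr=9 lookahead=id remaining=[id ) / id $]
Step 20: shift id. Stack=[E - ( T * id] ptr=10 lookahead=) remaining=[) / id $]
Step 21: reduce F->id. Stack=[E - ( T * F] ptr=10 lookahead=) remaining=[) / id $]
Step 22: reduce T->T * F. Stack=[E - ( T] ptr=10 lookahead=) remaining=[) / id $]
Step 23: reduce E->T. Stack=[E - ( E] ptr=10 lookahead=) remaining=[) / id $]
Step 24: shift ). Stack=[E - ( E )] ptr=11 lookahead=/ remaining=[/ id $]
Step 25: reduce F->( E ). Stack=[E - F] ptr=11 lookahead=/ remaining=[/ id $]
Step 26: reduce T->F. Stack=[E - T] ptr=11 lookahead=/ remaining=[/ id $]
Step 27: shift /. Stack=[E - T /] ptr=12 lookahead=id remaining=[id $]
Step 28: shift id. Stack=[E - T / id] ptr=13 lookahead=$ remaining=[$]
Step 29: reduce F->id. Stack=[E - T / F] ptr=13 lookahead=$ remaining=[$]
Step 30: reduce T->T / F. Stack=[E - T] ptr=13 lookahead=$ remaining=[$]
Step 31: reduce E->E - T. Stack=[E] ptr=13 lookahead=$ remaining=[$]
Step 32: accept. Stack=[E] ptr=13 lookahead=$ remaining=[$]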